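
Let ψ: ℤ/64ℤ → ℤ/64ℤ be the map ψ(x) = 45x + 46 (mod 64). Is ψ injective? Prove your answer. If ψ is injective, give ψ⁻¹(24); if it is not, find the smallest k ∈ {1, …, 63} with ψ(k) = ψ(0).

By definition, ψ is injective if ψ(a) = ψ(b) implies a = b.
Suppose ψ(a) = ψ(b) in ℤ/64ℤ. Then 45a + 46 ≡ 45b + 46 (mod 64), thus 45(a − b) ≡ 0 (mod 64).
Since gcd(45, 64) = 1, 45 is invertible modulo 64, hence a − b ≡ 0 (mod 64), i.e. a = b.
Hence ψ is injective.
We now compute 45⁻¹ mod 64 explicitly. Euclid's algorithm: 64 = 1·45 + 19, 45 = 2·19 + 7, 19 = 2·7 + 5, 7 = 1·5 + 2, 5 = 2·2 + 1; back-substituting gives 1 = 37·45 − 26·64, so 45⁻¹ ≡ 37 (mod 64).
Since ψ is injective, we find ψ⁻¹(24): we need 45x ≡ 24 − 46 ≡ 42 (mod 64). Using 45⁻¹ = 37: x ≡ 37·42 = 1554 = 24·64 + 18, so x = 18.
Check: ψ(18) = 45·18 + 46 = 856 = 13·64 + 24 ≡ 24 (mod 64).

18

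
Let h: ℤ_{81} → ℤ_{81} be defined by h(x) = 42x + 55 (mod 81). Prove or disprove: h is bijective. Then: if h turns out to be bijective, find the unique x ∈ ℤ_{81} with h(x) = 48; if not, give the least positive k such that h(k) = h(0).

27

Recall: injectivity means: for all x_1, x_2 in the domain, h(x_1) = h(x_2) implies x_1 = x_2.
We have gcd(42, 81) = 3 > 1. Taking x_1 = 0 and x_2 = 27: h(0) = 55 and h(27) = 42·27 + 55 = 1189 ≡ 55 (mod 81).
So h(0) = h(27) while 0 ≠ 27, thus h is not injective, hence not bijective.
Since h is not bijective, we find the least positive k with h(k) = h(0): this means 42k ≡ 0 (mod 81), i.e. 81 ∣ 42k. Since gcd(42, 81) = 3, dividing through by 3 this holds exactly when 27 ∣ 14k, and as gcd(14, 27) = 1, exactly when 27 ∣ k.
The smallest positive such k is 27.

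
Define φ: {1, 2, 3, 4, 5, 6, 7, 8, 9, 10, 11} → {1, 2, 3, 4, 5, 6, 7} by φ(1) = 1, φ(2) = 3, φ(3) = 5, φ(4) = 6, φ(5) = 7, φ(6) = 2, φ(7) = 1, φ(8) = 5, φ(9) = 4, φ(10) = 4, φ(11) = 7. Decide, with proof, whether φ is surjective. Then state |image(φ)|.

7

Every element of the codomain has a preimage: 1 = φ(1), 2 = φ(6), 3 = φ(2), 4 = φ(9), 5 = φ(3), 6 = φ(4), 7 = φ(5).
Therefore φ is surjective.
The image of φ is {1, 2, 3, 4, 5, 6, 7}, which has 7 elements.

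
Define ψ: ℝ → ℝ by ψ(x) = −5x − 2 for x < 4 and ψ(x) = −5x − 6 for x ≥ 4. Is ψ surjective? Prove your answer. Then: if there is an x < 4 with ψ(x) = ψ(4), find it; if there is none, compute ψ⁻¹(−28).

22/5

Both pieces are strictly decreasing (slopes −5 and −5), so each is injective on its own interval.
The left piece maps (−∞, 4) onto (−22, ∞); the right piece maps [4, ∞) onto (−∞, −26].
The union (−22, ∞) ∪ (−∞, −26] omits the interval between −22 and −26; in particular −22 has no preimage. So ψ is not surjective.
Because the two images are disjoint, no x < 4 has ψ(x) = ψ(4), so we compute ψ⁻¹(−28): −28 lies in (−∞, −26], so solve −5x − 6 = −28: x = (−28 + 6)/(−5) = 22/5.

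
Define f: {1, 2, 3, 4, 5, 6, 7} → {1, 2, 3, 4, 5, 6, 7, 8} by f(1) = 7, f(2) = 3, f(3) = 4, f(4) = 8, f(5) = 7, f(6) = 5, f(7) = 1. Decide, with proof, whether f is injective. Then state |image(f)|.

f(1) = 7 = f(5) with 1 ≠ 5, so f is not injective.
The image of f is {1, 3, 4, 5, 7, 8}, which has 6 elements.

6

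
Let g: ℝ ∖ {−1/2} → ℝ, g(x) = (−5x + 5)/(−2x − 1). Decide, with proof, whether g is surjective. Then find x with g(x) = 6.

-11/7

If g(x) = 5/2, cross-multiplying gives −2(−5x + 5) = −5(−2x − 1), which simplifies to −10 = 5 — false.  So 5/2 has no preimage and g is not surjective.
Solving g(x) = 6: cross-multiplying gives −5x + 5 = 6(−2x − 1), which rearranges to 7x = −11, so x = −11/7.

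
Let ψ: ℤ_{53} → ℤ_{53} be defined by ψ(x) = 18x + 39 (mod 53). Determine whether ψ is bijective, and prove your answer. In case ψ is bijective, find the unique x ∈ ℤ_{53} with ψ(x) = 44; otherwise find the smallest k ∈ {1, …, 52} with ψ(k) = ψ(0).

If ψ(x_1) = ψ(x_2), then 18x_1 ≡ 18x_2 (mod 53). Because gcd(18, 53) = 1, we may cancel 18 to get x_1 ≡ x_2 (mod 53).
We now compute 18⁻¹ mod 53 explicitly. Euclid's algorithm: 53 = 2·18 + 17, 18 = 1·17 + 1; back-substituting gives 1 = 3·18 − 1·53, so 18⁻¹ ≡ 3 (mod 53).
Then y ↦ 3(y − 39) is a two-sided inverse to ψ, so every y ∈ ℤ_{53} has a preimage.
Thus ψ is bijective.
Since ψ is bijective, we find ψ⁻¹(44): we need 18x ≡ 44 − 39 ≡ 5 (mod 53). Using 18⁻¹ = 3: x ≡ 3·5 = 15, so x = 15.
Check: ψ(15) = 18·15 + 39 = 309 = 5·53 + 44 ≡ 44 (mod 53).

15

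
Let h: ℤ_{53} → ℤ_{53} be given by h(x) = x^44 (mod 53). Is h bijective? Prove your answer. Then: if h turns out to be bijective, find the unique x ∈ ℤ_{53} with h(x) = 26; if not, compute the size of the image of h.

14

h(2): Repeated squaring mod 53: 2^1 ≡ 2, 2^2 ≡ 2² = 4, 2^4 ≡ 4² = 16, 2^8 ≡ 16² = 256 ≡ 44, 2^16 ≡ 44² = 1936 ≡ 28, 2^32 ≡ 28² = 784 ≡ 42. Since 44 = 32 + 8 + 4, 2^44 ≡ 42·44·16: 42·44 = 1848 ≡ 46, then 46·16 = 736 ≡ 47. So 2^44 ≡ 47 (mod 53).
h(7): Repeated squaring mod 53: 7^1 ≡ 7, 7^2 ≡ 7² = 49, 7^4 ≡ 49² = 2401 ≡ 16, 7^8 ≡ 16² = 256 ≡ 44, 7^16 ≡ 44² = 1936 ≡ 28, 7^32 ≡ 28² = 784 ≡ 42. Since 44 = 32 + 8 + 4, 7^44 ≡ 42·44·16: 42·44 = 1848 ≡ 46, then 46·16 = 736 ≡ 47. So 7^44 ≡ 47 (mod 53).
So h(2) = h(7) = 47 while 2 ≠ 7, thus h is not injective, hence not bijective.
Since h is not bijective, we determine |image(h)|. Computing x^44 mod 53 for each x (by repeated squaring, reducing mod 53 at every step), the values h(0), h(1), …, h(52) are: 0, 1, 47, 24, 36, 46, 15, 47, 49, 46, 42, 16, 16, 28, 36, 44, 24, 13, 42, 28, 13, 15, 10, 1, 10, 49, 44, 44, 49, 10, 1, 10, 15, 13, 28, 42, 13, 24, 44, 36, 28, 16, 16, 42, 46, 49, 47, 15, 46, 36, 24, 47, 1.
The distinct values are {0, 1, 10, 13, 15, 16, 24, 28, 36, 42, 44, 46, 47, 49}; there are 14 of them.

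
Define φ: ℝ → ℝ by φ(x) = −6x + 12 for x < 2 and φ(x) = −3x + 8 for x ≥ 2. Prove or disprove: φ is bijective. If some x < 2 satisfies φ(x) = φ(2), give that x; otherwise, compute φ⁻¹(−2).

5/3

Both pieces are strictly decreasing (slopes −6 and −3), so each is injective on its own interval.
The left piece maps (−∞, 2) onto (0, ∞); the right piece maps [2, ∞) onto (−∞, 2].
These images overlap. In particular φ(2) = 2 (right piece), and solving −6x + 12 = 2 on the left piece gives x = 5/3 < 2.
So φ(5/3) = φ(2) with 5/3 ≠ 2, and φ is not injective, hence not bijective. This x = 5/3 is the requested value below 2.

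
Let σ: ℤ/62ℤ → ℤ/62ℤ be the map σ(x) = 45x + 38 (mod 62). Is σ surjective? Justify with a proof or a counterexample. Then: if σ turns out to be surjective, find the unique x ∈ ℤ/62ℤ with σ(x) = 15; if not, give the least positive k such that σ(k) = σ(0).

5

By definition, surjectivity means every element of the codomain has a preimage under σ.
Since gcd(45, 62) = 1, 45 is invertible modulo 62. Euclid's algorithm: 62 = 1·45 + 17, 45 = 2·17 + 11, 17 = 1·11 + 6, 11 = 1·6 + 5, 6 = 1·5 + 1; back-substituting gives 1 = 51·45 − 37·62, so 45⁻¹ ≡ 51 (mod 62).
For any y ∈ ℤ/62ℤ, x = 51(y − 38) mod 62 satisfies σ(x) = 45·51(y − 38) + 38 ≡ y (since 45·51 ≡ 1 mod 62). So every y has a preimage.
Therefore σ is surjective.
Since σ is surjective, we compute σ⁻¹(15): solve 45x + 38 ≡ 15 (mod 62), i.e. 45x ≡ 39 (mod 62).
Multiplying by 45⁻¹ = 51 gives x ≡ 51·39 = 1989 = 32·62 + 5 ≡ 5 (mod 62).
Check: σ(5) = 45·5 + 38 = 263 = 4·62 + 15 ≡ 15 (mod 62).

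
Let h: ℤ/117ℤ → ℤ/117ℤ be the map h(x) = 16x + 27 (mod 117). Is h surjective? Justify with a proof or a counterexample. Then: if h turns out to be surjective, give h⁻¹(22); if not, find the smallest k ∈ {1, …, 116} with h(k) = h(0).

7

Since gcd(16, 117) = 1, 16 is invertible modulo 117. Euclid's algorithm: 117 = 7·16 + 5, 16 = 3·5 + 1; back-substituting gives 1 = 22·16 − 3·117, so 16⁻¹ ≡ 22 (mod 117).
Then y ↦ 22(y − 27) is a two-sided inverse to h, so every y ∈ ℤ/117ℤ has a preimage.
Hence h is surjective.
Since h is surjective, we compute h⁻¹(22): solve 16x + 27 ≡ 22 (mod 117), i.e. 16x ≡ 112 (mod 117).
Multiplying by 16⁻¹ = 22 gives x ≡ 22·112 = 2464 = 21·117 + 7 ≡ 7 (mod 117).
Check: h(7) = 16·7 + 27 = 139 = 1·117 + 22 ≡ 22 (mod 117).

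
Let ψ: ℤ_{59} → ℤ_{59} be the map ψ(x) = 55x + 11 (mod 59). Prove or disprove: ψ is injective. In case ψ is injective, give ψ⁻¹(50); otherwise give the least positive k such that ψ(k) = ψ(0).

5

By definition, ψ is injective if ψ(a) = ψ(b) implies a = b.
Suppose ψ(a) = ψ(b) in ℤ_{59}. Then 55a + 11 ≡ 55b + 11 (mod 59), therefore 55(a − b) ≡ 0 (mod 59).
Since gcd(55, 59) = 1, 55 is invertible modulo 59, so a − b ≡ 0 (mod 59), i.e. a = b.
So ψ is injective.
We now compute 55⁻¹ mod 59 explicitly. Euclid's algorithm: 59 = 1·55 + 4, 55 = 13·4 + 3, 4 = 1·3 + 1; back-substituting gives 1 = 44·55 − 41·59, so 55⁻¹ ≡ 44 (mod 59).
Since ψ is injective, we find ψ⁻¹(50): we need 55x ≡ 50 − 11 ≡ 39 (mod 59). Using 55⁻¹ = 44: x ≡ 44·39 = 1716 = 29·59 + 5, so x = 5.
Check: ψ(5) = 55·5 + 11 = 286 = 4·59 + 50 ≡ 50 (mod 59).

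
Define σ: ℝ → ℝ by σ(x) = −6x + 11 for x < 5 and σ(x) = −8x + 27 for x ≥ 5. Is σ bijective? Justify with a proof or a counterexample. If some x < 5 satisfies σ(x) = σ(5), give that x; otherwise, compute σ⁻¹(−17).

Both pieces are strictly decreasing (slopes −6 and −8), so each is injective on its own interval.
The left piece maps (−∞, 5) onto (−19, ∞); the right piece maps [5, ∞) onto (−∞, −13].
These images overlap. In particular σ(5) = −13 (right piece), and solving −6x + 11 = −13 on the left piece gives x = 4 < 5.
So σ(4) = σ(5) with 4 ≠ 5, and σ is not injective, hence not bijective. This x = 4 is the requested value below 5.

4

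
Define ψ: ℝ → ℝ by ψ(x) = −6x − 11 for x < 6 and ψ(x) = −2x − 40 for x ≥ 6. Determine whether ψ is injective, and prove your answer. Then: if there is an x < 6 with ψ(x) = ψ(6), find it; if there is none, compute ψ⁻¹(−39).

14/3

Both pieces are strictly decreasing (slopes −6 and −2), so each is injective on its own interval.
The left piece maps (−∞, 6) onto (−47, ∞); the right piece maps [6, ∞) onto (−∞, −52].
These images are disjoint, so no value is attained by both pieces. Hence ψ is injective.
Because the two images are disjoint, no x < 6 has ψ(x) = ψ(6), so we compute ψ⁻¹(−39): −39 lies in (−47, ∞), so solve −6x − 11 = −39: x = (−39 + 11)/(−6) = 14/3.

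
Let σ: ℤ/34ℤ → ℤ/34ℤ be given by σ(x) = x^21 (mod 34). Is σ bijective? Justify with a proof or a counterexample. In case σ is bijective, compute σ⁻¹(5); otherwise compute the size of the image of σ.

3

Computing x^21 mod 34 for each x (by repeated squaring, reducing mod 34 at every step), the values σ(0), σ(1), …, σ(33) are: 0, 1, 32, 5, 4, 31, 24, 11, 26, 25, 6, 27, 20, 13, 12, 19, 16, 17, 18, 15, 22, 21, 14, 7, 28, 9, 8, 23, 10, 3, 30, 29, 2, 33.
Every element of ℤ/34ℤ appears exactly once in this list, so σ is a bijection, and in particular bijective.
Since σ is bijective, we read off the preimage of 5 from the same table: σ(3) = 5, so σ⁻¹(5) = 3.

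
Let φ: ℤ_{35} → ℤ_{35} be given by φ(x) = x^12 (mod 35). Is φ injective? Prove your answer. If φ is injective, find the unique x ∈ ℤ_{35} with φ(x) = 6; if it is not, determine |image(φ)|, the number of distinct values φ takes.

φ(1) = 1^12 = 1.
φ(2): Repeated squaring mod 35: 2^1 ≡ 2, 2^2 ≡ 2² = 4, 2^4 ≡ 4² = 16, 2^8 ≡ 16² = 256 ≡ 11. Since 12 = 8 + 4, 2^12 ≡ 11·16: 11·16 = 176 ≡ 1. So 2^12 ≡ 1 (mod 35).
So φ(1) = φ(2) = 1 while 1 ≠ 2, hence φ is not injective.
Since φ is not injective, we determine |image(φ)|. Computing x^12 mod 35 for each x (by repeated squaring, reducing mod 35 at every step), the values φ(0), φ(1), …, φ(34) are: 0, 1, 1, 1, 1, 15, 1, 21, 1, 1, 15, 1, 1, 1, 21, 15, 1, 1, 1, 1, 15, 21, 1, 1, 1, 15, 1, 1, 21, 1, 15, 1, 1, 1, 1.
The distinct values are {0, 1, 15, 21}; there are 4 of them.

4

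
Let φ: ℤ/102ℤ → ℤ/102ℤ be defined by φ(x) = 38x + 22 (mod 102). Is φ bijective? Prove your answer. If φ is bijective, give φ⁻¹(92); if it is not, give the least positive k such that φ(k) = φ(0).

We have gcd(38, 102) = 2 > 1. Taking a = 0 and b = 51: φ(0) = 22 and φ(51) = 38·51 + 22 = 1960 ≡ 22 (mod 102).
So φ(0) = φ(51) while 0 ≠ 51, thus φ is not injective, hence not bijective.
Since φ is not bijective, we find the least positive k with φ(k) = φ(0): this means 38k ≡ 0 (mod 102), i.e. 102 ∣ 38k. Since gcd(38, 102) = 2, dividing through by 2 this holds exactly when 51 ∣ 19k, and as gcd(19, 51) = 1, exactly when 51 ∣ k.
The smallest positive such k is 51.

51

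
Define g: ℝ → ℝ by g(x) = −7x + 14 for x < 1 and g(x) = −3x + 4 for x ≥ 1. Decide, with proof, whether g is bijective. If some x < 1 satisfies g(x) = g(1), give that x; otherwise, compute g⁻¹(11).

Both pieces are strictly decreasing (slopes −7 and −3), so each is injective on its own interval.
The left piece maps (−∞, 1) onto (7, ∞); the right piece maps [1, ∞) onto (−∞, 1].
The images leave a gap (7 has no preimage), so g is not surjective, hence not bijective.
Because the two images are disjoint, no x < 1 has g(x) = g(1), so we compute g⁻¹(11): 11 lies in (7, ∞), so solve −7x + 14 = 11: x = (11 − 14)/(−7) = 3/7.

3/7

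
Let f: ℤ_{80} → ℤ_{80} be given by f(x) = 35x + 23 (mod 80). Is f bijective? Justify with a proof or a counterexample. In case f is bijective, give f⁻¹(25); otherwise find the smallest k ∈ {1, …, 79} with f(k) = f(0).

16

Recall that f is injective when f(u) = f(v) forces u = v.
We have gcd(35, 80) = 5 > 1. Taking u = 0 and v = 16: f(0) = 23 and f(16) = 35·16 + 23 = 583 ≡ 23 (mod 80).
So f(0) = f(16) while 0 ≠ 16, so f is not injective, hence not bijective.
Since f is not bijective, we find the least positive k with f(k) = f(0): this means 35k ≡ 0 (mod 80), i.e. 80 ∣ 35k. Since gcd(35, 80) = 5, dividing through by 5 this holds exactly when 16 ∣ 7k, and as gcd(7, 16) = 1, exactly when 16 ∣ k.
The smallest positive such k is 16.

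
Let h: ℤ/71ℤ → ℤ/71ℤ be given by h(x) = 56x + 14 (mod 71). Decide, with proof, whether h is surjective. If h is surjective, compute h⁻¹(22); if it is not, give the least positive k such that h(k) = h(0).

Since gcd(56, 71) = 1, 56 is invertible modulo 71. Euclid's algorithm: 71 = 1·56 + 15, 56 = 3·15 + 11, 15 = 1·11 + 4, 11 = 2·4 + 3, 4 = 1·3 + 1; back-substituting gives 1 = 52·56 − 41·71, so 56⁻¹ ≡ 52 (mod 71).
Then y ↦ 52(y − 14) is a two-sided inverse to h, so every y ∈ ℤ/71ℤ has a preimage.
Thus h is surjective.
Since h is surjective, we compute h⁻¹(22): solve 56x + 14 ≡ 22 (mod 71), i.e. 56x ≡ 8 (mod 71).
Multiplying by 56⁻¹ = 52 gives x ≡ 52·8 = 416 = 5·71 + 61 ≡ 61 (mod 71).
Check: h(61) = 56·61 + 14 = 3430 = 48·71 + 22 ≡ 22 (mod 71).

61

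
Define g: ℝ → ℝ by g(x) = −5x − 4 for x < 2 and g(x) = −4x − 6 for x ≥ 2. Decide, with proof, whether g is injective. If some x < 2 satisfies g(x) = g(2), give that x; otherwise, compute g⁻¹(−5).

1/5

Both pieces are strictly decreasing (slopes −5 and −4), so each is injective on its own interval.
The left piece maps (−∞, 2) onto (−14, ∞); the right piece maps [2, ∞) onto (−∞, −14].
These images are disjoint, so no value is attained by both pieces. Thus g is injective.
Because the two images are disjoint, no x < 2 has g(x) = g(2), so we compute g⁻¹(−5): −5 lies in (−14, ∞), so solve −5x − 4 = −5: x = (−5 + 4)/(−5) = 1/5.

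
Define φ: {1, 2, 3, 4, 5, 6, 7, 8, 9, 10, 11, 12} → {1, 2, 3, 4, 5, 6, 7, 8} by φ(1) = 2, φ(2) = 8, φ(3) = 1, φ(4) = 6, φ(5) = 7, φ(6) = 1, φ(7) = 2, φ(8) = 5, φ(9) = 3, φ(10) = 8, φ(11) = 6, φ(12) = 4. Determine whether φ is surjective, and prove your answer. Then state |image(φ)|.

8

Every element of the codomain has a preimage: 1 = φ(3), 2 = φ(1), 3 = φ(9), 4 = φ(12), 5 = φ(8), 6 = φ(4), 7 = φ(5), 8 = φ(2).
So φ is surjective.
The image of φ is {1, 2, 3, 4, 5, 6, 7, 8}, which has 8 elements.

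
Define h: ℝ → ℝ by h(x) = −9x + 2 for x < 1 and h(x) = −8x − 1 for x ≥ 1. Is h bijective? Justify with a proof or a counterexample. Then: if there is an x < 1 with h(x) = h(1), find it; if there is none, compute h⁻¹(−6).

8/9

Both pieces are strictly decreasing (slopes −9 and −8), so each is injective on its own interval.
The left piece maps (−∞, 1) onto (−7, ∞); the right piece maps [1, ∞) onto (−∞, −9].
The images leave a gap (−7 has no preimage), so h is not surjective, hence not bijective.
Because the two images are disjoint, no x < 1 has h(x) = h(1), so we compute h⁻¹(−6): −6 lies in (−7, ∞), so solve −9x + 2 = −6: x = (−6 − 2)/(−9) = 8/9.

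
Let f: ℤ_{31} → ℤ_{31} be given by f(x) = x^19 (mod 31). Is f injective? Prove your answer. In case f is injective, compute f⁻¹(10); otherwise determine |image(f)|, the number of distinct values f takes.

18

Since 31 is prime, the nonzero elements of ℤ_{31} form a cyclic group of order 30.
As gcd(19, 30) = 1, raising to the 19th power is a bijection on this group: if x_1^19 ≡ x_2^19 then (x_1x_2^{−1})^19 = 1, and the only element of order dividing gcd(19, 30) = 1 is 1, so x_1 = x_2.
With f(0) = 0 this makes f injective on all of ℤ_{31}, hence bijective (finite equal-size domain and codomain). In particular f is injective.
Since f is injective, we find the preimage of 10. The inverse of x ↦ x^19 on (ℤ_{31})^× is x ↦ x^19, because 19·19 = 361 = 12·30 + 1 ≡ 1 (mod 30) and x^{30} = 1 for x ≠ 0 (Fermat). So f⁻¹(10) = 10^19 mod 31.
Repeated squaring mod 31: 10^1 ≡ 10, 10^2 ≡ 10² = 100 ≡ 7, 10^4 ≡ 7² = 49 ≡ 18, 10^8 ≡ 18² = 324 ≡ 14, 10^16 ≡ 14² = 196 ≡ 10. Since 19 = 16 + 2 + 1, 10^19 ≡ 10·7·10: 10·7 = 70 ≡ 8, then 8·10 = 80 ≡ 18. So 10^19 ≡ 18 (mod 31).
Hence f⁻¹(10) = 18.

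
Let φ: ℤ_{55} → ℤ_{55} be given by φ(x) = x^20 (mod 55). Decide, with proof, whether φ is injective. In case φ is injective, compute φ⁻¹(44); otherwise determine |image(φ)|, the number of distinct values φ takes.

φ(1) = 1^20 = 1.
φ(2): Repeated squaring mod 55: 2^1 ≡ 2, 2^2 ≡ 2² = 4, 2^4 ≡ 4² = 16, 2^8 ≡ 16² = 256 ≡ 36, 2^16 ≡ 36² = 1296 ≡ 31. Since 20 = 16 + 4, 2^20 ≡ 31·16: 31·16 = 496 ≡ 1. So 2^20 ≡ 1 (mod 55).
So φ(1) = φ(2) = 1 while 1 ≠ 2, so φ is not injective.
Since φ is not injective, we determine |image(φ)|. Computing x^20 mod 55 for each x (by repeated squaring, reducing mod 55 at every step), the values φ(0), φ(1), …, φ(54) are: 0, 1, 1, 1, 1, 45, 1, 1, 1, 1, 45, 11, 1, 1, 1, 45, 1, 1, 1, 1, 45, 1, 11, 1, 1, 45, 1, 1, 1, 1, 45, 1, 1, 11, 1, 45, 1, 1, 1, 1, 45, 1, 1, 1, 11, 45, 1, 1, 1, 1, 45, 1, 1, 1, 1.
The distinct values are {0, 1, 11, 45}; there are 4 of them.

4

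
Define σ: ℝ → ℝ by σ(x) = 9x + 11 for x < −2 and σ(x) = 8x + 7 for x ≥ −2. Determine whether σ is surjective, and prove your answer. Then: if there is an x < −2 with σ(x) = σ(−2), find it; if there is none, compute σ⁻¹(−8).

Both pieces are strictly increasing (slopes 9 and 8), so each is injective on its own interval.
The left piece maps (−∞, −2) onto (−∞, −7); the right piece maps [−2, ∞) onto [−9, ∞).
The union (−∞, −7) ∪ [−9, ∞) covers ℝ, so σ is surjective.
For the follow-up: the images overlap, so an x < −2 with σ(x) = σ(−2) exists. σ(−2) = −9; solving 9x + 11 = −9 for x < −2 gives x = (−9 − 11)/9 = −20/9.

-20/9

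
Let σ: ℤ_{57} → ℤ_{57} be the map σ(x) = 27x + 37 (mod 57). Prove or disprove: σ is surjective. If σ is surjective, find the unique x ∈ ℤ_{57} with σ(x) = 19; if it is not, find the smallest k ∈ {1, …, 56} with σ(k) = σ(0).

19

Since gcd(27, 57) = 3, we have 27x ≡ 0 (mod 3) for all x, so σ(x) ≡ 1 (mod 3).
But 0 ≢ 1 (mod 3), so 0 ∈ ℤ_{57} has no preimage. Therefore σ is not surjective.
Since σ is not surjective, we find the least positive k with σ(k) = σ(0): this means 27k ≡ 0 (mod 57), i.e. 57 ∣ 27k. Since gcd(27, 57) = 3, dividing through by 3 this holds exactly when 19 ∣ 9k, and as gcd(9, 19) = 1, exactly when 19 ∣ k.
The smallest positive such k is 19.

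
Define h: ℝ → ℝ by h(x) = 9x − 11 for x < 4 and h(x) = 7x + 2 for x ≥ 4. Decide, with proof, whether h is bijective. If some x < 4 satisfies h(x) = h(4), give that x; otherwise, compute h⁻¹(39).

Both pieces are strictly increasing (slopes 9 and 7), so each is injective on its own interval.
The left piece maps (−∞, 4) onto (−∞, 25); the right piece maps [4, ∞) onto [30, ∞).
The images leave a gap (25 has no preimage), so h is not surjective, hence not bijective.
Because the two images are disjoint, no x < 4 has h(x) = h(4), so we compute h⁻¹(39): 39 lies in [30, ∞), so solve 7x + 2 = 39: x = (39 − 2)/7 = 37/7.

37/7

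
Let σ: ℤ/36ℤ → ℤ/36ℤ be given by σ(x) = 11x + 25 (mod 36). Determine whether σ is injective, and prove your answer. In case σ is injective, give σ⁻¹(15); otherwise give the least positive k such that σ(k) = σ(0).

If σ(u) = σ(v), then 11u ≡ 11v (mod 36). Because gcd(11, 36) = 1, we may cancel 11 to get u ≡ v (mod 36).
So σ is injective.
We now compute 11⁻¹ mod 36 explicitly. Euclid's algorithm: 36 = 3·11 + 3, 11 = 3·3 + 2, 3 = 1·2 + 1; back-substituting gives 1 = 23·11 − 7·36, so 11⁻¹ ≡ 23 (mod 36).
Since σ is injective, we find σ⁻¹(15): we need 11x ≡ 15 − 25 ≡ 26 (mod 36). Using 11⁻¹ = 23: x ≡ 23·26 = 598 = 16·36 + 22, so x = 22.
Check: σ(22) = 11·22 + 25 = 267 = 7·36 + 15 ≡ 15 (mod 36).

22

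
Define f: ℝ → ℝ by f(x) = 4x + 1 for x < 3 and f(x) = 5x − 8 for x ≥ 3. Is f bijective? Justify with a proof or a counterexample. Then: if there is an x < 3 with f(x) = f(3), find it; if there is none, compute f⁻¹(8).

Both pieces are strictly increasing (slopes 4 and 5), so each is injective on its own interval.
The left piece maps (−∞, 3) onto (−∞, 13); the right piece maps [3, ∞) onto [7, ∞).
These images overlap. In particular f(3) = 7 (right piece), and solving 4x + 1 = 7 on the left piece gives x = 3/2 < 3.
So f(3/2) = f(3) with 3/2 ≠ 3, and f is not injective, hence not bijective. This x = 3/2 is the requested value below 3.

3/2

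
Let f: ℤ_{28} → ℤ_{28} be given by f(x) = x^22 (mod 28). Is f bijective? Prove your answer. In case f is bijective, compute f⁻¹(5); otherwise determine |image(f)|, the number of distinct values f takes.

f(6): Repeated squaring mod 28: 6^1 ≡ 6, 6^2 ≡ 6² = 36 ≡ 8, 6^4 ≡ 8² = 64 ≡ 8, 6^8 ≡ 8² = 64 ≡ 8, 6^16 ≡ 8² = 64 ≡ 8. Since 22 = 16 + 4 + 2, 6^22 ≡ 8·8·8: 8·8 = 64 ≡ 8, then 8·8 = 64 ≡ 8. So 6^22 ≡ 8 (mod 28).
f(8): Repeated squaring mod 28: 8^1 ≡ 8, 8^2 ≡ 8² = 64 ≡ 8, 8^4 ≡ 8² = 64 ≡ 8, 8^8 ≡ 8² = 64 ≡ 8, 8^16 ≡ 8² = 64 ≡ 8. Since 22 = 16 + 4 + 2, 8^22 ≡ 8·8·8: 8·8 = 64 ≡ 8, then 8·8 = 64 ≡ 8. So 8^22 ≡ 8 (mod 28).
So f(6) = f(8) = 8 while 6 ≠ 8, hence f is not injective, hence not bijective.
Since f is not bijective, we determine |image(f)|. Computing x^22 mod 28 for each x (by repeated squaring, reducing mod 28 at every step), the values f(0), f(1), …, f(27) are: 0, 1, 16, 25, 4, 9, 8, 21, 8, 9, 4, 25, 16, 1, 0, 1, 16, 25, 4, 9, 8, 21, 8, 9, 4, 25, 16, 1.
The distinct values are {0, 1, 4, 8, 9, 16, 21, 25}; there are 8 of them.

8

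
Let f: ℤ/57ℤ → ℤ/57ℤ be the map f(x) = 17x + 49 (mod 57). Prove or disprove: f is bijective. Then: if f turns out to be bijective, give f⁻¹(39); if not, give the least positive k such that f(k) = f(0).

Recall that f is injective when f(s) = f(t) forces s = t.
If f(s) = f(t), then 17s ≡ 17t (mod 57). Because gcd(17, 57) = 1, we may cancel 17 to get s ≡ t (mod 57).
We now compute 17⁻¹ mod 57 explicitly. Euclid's algorithm: 57 = 3·17 + 6, 17 = 2·6 + 5, 6 = 1·5 + 1; back-substituting gives 1 = 47·17 − 14·57, so 17⁻¹ ≡ 47 (mod 57).
For any y ∈ ℤ/57ℤ, x = 47(y − 49) mod 57 satisfies f(x) = 17·47(y − 49) + 49 ≡ y (since 17·47 ≡ 1 mod 57). So every y has a preimage.
Thus f is bijective.
Since f is bijective, we compute f⁻¹(39): solve 17x + 49 ≡ 39 (mod 57), i.e. 17x ≡ 47 (mod 57).
Multiplying by 17⁻¹ = 47 gives x ≡ 47·47 = 2209 = 38·57 + 43 ≡ 43 (mod 57).
Check: f(43) = 17·43 + 49 = 780 = 13·57 + 39 ≡ 39 (mod 57).

43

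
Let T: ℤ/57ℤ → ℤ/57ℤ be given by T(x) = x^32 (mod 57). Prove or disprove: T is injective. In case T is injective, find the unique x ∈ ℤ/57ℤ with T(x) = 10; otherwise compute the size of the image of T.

20

T(8): Repeated squaring mod 57: 8^1 ≡ 8, 8^2 ≡ 8² = 64 ≡ 7, 8^4 ≡ 7² = 49, 8^8 ≡ 49² = 2401 ≡ 7, 8^16 ≡ 7² = 49, 8^32 ≡ 49² = 2401 ≡ 7. So 8^32 ≡ 7 (mod 57).
T(11): Repeated squaring mod 57: 11^1 ≡ 11, 11^2 ≡ 11² = 121 ≡ 7, 11^4 ≡ 7² = 49, 11^8 ≡ 49² = 2401 ≡ 7, 11^16 ≡ 7² = 49, 11^32 ≡ 49² = 2401 ≡ 7. So 11^32 ≡ 7 (mod 57).
So T(8) = T(11) = 7 while 8 ≠ 11, hence T is not injective.
Since T is not injective, we determine |image(T)|. Computing x^32 mod 57 for each x (by repeated squaring, reducing mod 57 at every step), the values T(0), T(1), …, T(56) are: 0, 1, 25, 42, 55, 28, 24, 49, 7, 54, 16, 7, 30, 43, 28, 36, 4, 25, 39, 19, 1, 6, 4, 55, 9, 43, 49, 45, 16, 16, 45, 49, 43, 9, 55, 4, 6, 1, 19, 39, 25, 4, 36, 28, 43, 30, 7, 16, 54, 7, 49, 24, 28, 55, 42, 25, 1.
The distinct values are {0, 1, 4, 6, 7, 9, 16, 19, 24, 25, 28, 30, 36, 39, 42, 43, 45, 49, 54, 55}; there are 20 of them.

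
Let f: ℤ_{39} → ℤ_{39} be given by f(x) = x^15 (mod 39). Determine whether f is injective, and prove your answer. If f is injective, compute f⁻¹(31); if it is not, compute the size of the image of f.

f(2): Repeated squaring mod 39: 2^1 ≡ 2, 2^2 ≡ 2² = 4, 2^4 ≡ 4² = 16, 2^8 ≡ 16² = 256 ≡ 22. Since 15 = 8 + 4 + 2 + 1, 2^15 ≡ 22·16·4·2: 22·16 = 352 ≡ 1, then 1·4 = 4, then 4·2 = 8. So 2^15 ≡ 8 (mod 39).
f(5): Repeated squaring mod 39: 5^1 ≡ 5, 5^2 ≡ 5² = 25, 5^4 ≡ 25² = 625 ≡ 1, 5^8 ≡ 1² = 1. Since 15 = 8 + 4 + 2 + 1, 5^15 ≡ 1·1·25·5: 1·1 = 1, then 1·25 = 25, then 25·5 = 125 ≡ 8. So 5^15 ≡ 8 (mod 39).
So f(2) = f(5) = 8 while 2 ≠ 5, therefore f is not injective.
Since f is not injective, we determine |image(f)|. Computing x^15 mod 39 for each x (by repeated squaring, reducing mod 39 at every step), the values f(0), f(1), …, f(38) are: 0, 1, 8, 27, 25, 8, 21, 31, 5, 27, 25, 5, 12, 13, 14, 21, 1, 38, 21, 34, 5, 18, 1, 38, 18, 25, 26, 27, 34, 14, 12, 34, 8, 18, 31, 14, 12, 31, 38.
The distinct values are {0, 1, 5, 8, 12, 13, 14, 18, 21, 25, 26, 27, 31, 34, 38}; there are 15 of them.

15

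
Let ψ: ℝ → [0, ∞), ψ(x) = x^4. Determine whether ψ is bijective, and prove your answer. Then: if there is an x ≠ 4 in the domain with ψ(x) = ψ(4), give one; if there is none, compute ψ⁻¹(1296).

ψ(4) = 256 = (−4)^4 = ψ(−4) (since 4 is even), with 4 ≠ −4. So ψ is not injective, hence not bijective.
For the follow-up, such an x exists: taking x = −4 ∈ ℝ gives ψ(−4) = 256 = ψ(4) with −4 ≠ 4.

-4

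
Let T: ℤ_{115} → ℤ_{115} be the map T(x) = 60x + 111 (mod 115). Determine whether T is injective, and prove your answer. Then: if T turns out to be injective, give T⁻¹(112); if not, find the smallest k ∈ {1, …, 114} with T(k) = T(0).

23

We have gcd(60, 115) = 5 > 1. Taking x_1 = 0 and x_2 = 23: T(0) = 111 and T(23) = 60·23 + 111 = 1491 ≡ 111 (mod 115).
So T(0) = T(23) while 0 ≠ 23, so T is not injective.
Since T is not injective, we find the least positive k with T(k) = T(0): this means 60k ≡ 0 (mod 115), i.e. 115 ∣ 60k. Since gcd(60, 115) = 5, dividing through by 5 this holds exactly when 23 ∣ 12k, and as gcd(12, 23) = 1, exactly when 23 ∣ k.
The smallest positive such k is 23.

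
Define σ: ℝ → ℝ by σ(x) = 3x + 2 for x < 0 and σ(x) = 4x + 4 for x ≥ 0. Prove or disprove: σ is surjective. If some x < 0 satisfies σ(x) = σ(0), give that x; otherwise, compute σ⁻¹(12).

2

Both pieces are strictly increasing (slopes 3 and 4), so each is injective on its own interval.
The left piece maps (−∞, 0) onto (−∞, 2); the right piece maps [0, ∞) onto [4, ∞).
The union (−∞, 2) ∪ [4, ∞) omits the interval between 2 and 4; in particular 2 has no preimage. So σ is not surjective.
Because the two images are disjoint, no x < 0 has σ(x) = σ(0), so we compute σ⁻¹(12): 12 lies in [4, ∞), so solve 4x + 4 = 12: x = (12 − 4)/4 = 2.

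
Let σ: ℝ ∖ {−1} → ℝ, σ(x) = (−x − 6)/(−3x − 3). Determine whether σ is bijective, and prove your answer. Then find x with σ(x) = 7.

If σ(x) = 1/3, cross-multiplying gives −3(−x − 6) = −1(−3x − 3), which simplifies to 18 = 3 — false.  So 1/3 has no preimage and σ is not surjective.
Hence σ is not bijective.
Solving σ(x) = 7: cross-multiplying gives −x − 6 = 7(−3x − 3), which rearranges to 20x = −15, so x = −3/4.

-3/4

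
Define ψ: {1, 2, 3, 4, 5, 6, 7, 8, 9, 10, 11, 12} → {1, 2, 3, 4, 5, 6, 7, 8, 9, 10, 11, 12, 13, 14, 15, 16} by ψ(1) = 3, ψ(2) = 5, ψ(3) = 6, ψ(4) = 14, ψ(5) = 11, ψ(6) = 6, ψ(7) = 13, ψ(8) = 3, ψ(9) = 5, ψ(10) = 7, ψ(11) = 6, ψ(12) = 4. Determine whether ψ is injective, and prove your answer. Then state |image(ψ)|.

ψ(3) = 6 = ψ(6) with 3 ≠ 6, so ψ is not injective.
The image of ψ is {3, 4, 5, 6, 7, 11, 13, 14}, which has 8 elements.

8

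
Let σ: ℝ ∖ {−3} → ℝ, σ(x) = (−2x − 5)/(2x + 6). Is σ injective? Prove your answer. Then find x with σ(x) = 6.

Suppose σ(a) = σ(b). Cross-multiplying: (−2a − 5)(2b + 6) = (−2b − 5)(2a + 6).
Expanding both sides and cancelling the symmetric terms leaves −2·(a − b) = 0. Since −2 ≠ 0, a = b. So σ is injective.
Solving σ(x) = 6: cross-multiplying gives −2x − 5 = 6(2x + 6), which rearranges to −14x = 41, so x = −41/14.

-41/14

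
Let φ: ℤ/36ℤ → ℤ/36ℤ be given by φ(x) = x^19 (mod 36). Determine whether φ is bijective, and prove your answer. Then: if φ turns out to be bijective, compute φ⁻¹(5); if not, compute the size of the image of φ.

21

φ(0) = 0^19 = 0.
φ(6): Repeated squaring mod 36: 6^1 ≡ 6, 6^2 ≡ 6² = 36 ≡ 0, 6^4 ≡ 0² = 0, 6^8 ≡ 0² = 0, 6^16 ≡ 0² = 0. Since 19 = 16 + 2 + 1, 6^19 ≡ 0·0·6: 0·0 = 0, then 0·6 = 0. So 6^19 ≡ 0 (mod 36).
So φ(0) = φ(6) = 0 while 0 ≠ 6, hence φ is not injective, hence not bijective.
Since φ is not bijective, we determine |image(φ)|. Computing x^19 mod 36 for each x (by repeated squaring, reducing mod 36 at every step), the values φ(0), φ(1), …, φ(35) are: 0, 1, 20, 27, 4, 5, 0, 7, 8, 9, 28, 11, 0, 13, 32, 27, 16, 17, 0, 19, 20, 9, 4, 23, 0, 25, 8, 27, 28, 29, 0, 31, 32, 9, 16, 35.
The distinct values are {0, 1, 4, 5, 7, 8, 9, 11, 13, 16, 17, 19, 20, 23, 25, 27, 28, 29, 31, 32, 35}; there are 21 of them.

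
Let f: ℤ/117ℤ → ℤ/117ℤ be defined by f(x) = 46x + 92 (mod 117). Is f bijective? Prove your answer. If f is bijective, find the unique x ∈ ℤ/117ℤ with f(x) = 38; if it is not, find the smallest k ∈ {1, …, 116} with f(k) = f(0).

If f(s) = f(t), then 46s ≡ 46t (mod 117). Because gcd(46, 117) = 1, we may cancel 46 to get s ≡ t (mod 117).
We now compute 46⁻¹ mod 117 explicitly. Euclid's algorithm: 117 = 2·46 + 25, 46 = 1·25 + 21, 25 = 1·21 + 4, 21 = 5·4 + 1; back-substituting gives 1 = 28·46 − 11·117, so 46⁻¹ ≡ 28 (mod 117).
For any y ∈ ℤ/117ℤ, x = 28(y − 92) mod 117 satisfies f(x) = 46·28(y − 92) + 92 ≡ y (since 46·28 ≡ 1 mod 117). So every y has a preimage.
Hence f is bijective.
Since f is bijective, we compute f⁻¹(38): solve 46x + 92 ≡ 38 (mod 117), i.e. 46x ≡ 63 (mod 117).
Multiplying by 46⁻¹ = 28 gives x ≡ 28·63 = 1764 = 15·117 + 9 ≡ 9 (mod 117).
Check: f(9) = 46·9 + 92 = 506 = 4·117 + 38 ≡ 38 (mod 117).

9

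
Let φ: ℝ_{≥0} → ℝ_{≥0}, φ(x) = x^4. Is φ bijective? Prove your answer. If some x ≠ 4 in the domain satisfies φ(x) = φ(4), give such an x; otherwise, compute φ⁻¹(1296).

On ℝ_{≥0}, x ↦ x^4 is strictly increasing (injective) and for any y ∈ ℝ_{≥0} the 4th root y^{1/4} lies in ℝ_{≥0} (surjective). So φ is bijective.
Since x ↦ x^4 is strictly increasing on ℝ_{≥0}, it is injective there, so no x ≠ 4 in the domain has φ(x) = φ(4). We therefore compute φ⁻¹(1296) = 1296^{1/4} = 6 (indeed 6^4 = 1296).

6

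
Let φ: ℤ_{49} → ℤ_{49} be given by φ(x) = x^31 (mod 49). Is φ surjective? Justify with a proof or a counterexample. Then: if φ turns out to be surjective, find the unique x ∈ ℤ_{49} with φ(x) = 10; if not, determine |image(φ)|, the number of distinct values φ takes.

φ(0) = 0^31 = 0.
φ(7): Repeated squaring mod 49: 7^1 ≡ 7, 7^2 ≡ 7² = 49 ≡ 0, 7^4 ≡ 0² = 0, 7^8 ≡ 0² = 0, 7^16 ≡ 0² = 0. Since 31 = 16 + 8 + 4 + 2 + 1, 7^31 ≡ 0·0·0·0·7: 0·0 = 0, then 0·0 = 0, then 0·0 = 0, then 0·7 = 0. So 7^31 ≡ 0 (mod 49).
So φ(0) = φ(7) = 0 while 0 ≠ 7, thus φ is not injective.
A non-injective map from the 49-element set ℤ_{49} to itself takes at most 48 distinct values, so it cannot be surjective. Therefore φ is not surjective.
Since φ is not surjective, we determine |image(φ)|. Computing x^31 mod 49 for each x (by repeated squaring, reducing mod 49 at every step), the values φ(0), φ(1), …, φ(48) are: 0, 1, 44, 45, 25, 26, 20, 0, 22, 16, 17, 46, 47, 41, 0, 43, 37, 38, 18, 19, 13, 0, 15, 9, 10, 39, 40, 34, 0, 36, 30, 31, 11, 12, 6, 0, 8, 2, 3, 32, 33, 27, 0, 29, 23, 24, 4, 5, 48.
The distinct values are {0, 1, 2, 3, 4, 5, 6, 8, 9, 10, 11, 12, 13, 15, 16, 17, 18, 19, 20, 22, 23, 24, 25, 26, 27, 29, 30, 31, 32, 33, 34, 36, 37, 38, 39, 40, 41, 43, 44, 45, 46, 47, 48}; there are 43 of them.

43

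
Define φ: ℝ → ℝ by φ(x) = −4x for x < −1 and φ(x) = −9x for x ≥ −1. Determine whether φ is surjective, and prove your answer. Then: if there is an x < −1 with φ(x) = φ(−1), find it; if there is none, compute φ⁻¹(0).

-9/4

Both pieces are strictly decreasing (slopes −4 and −9), so each is injective on its own interval.
The left piece maps (−∞, −1) onto (4, ∞); the right piece maps [−1, ∞) onto (−∞, 9].
The union (4, ∞) ∪ (−∞, 9] covers ℝ, so φ is surjective.
For the follow-up: the images overlap, so an x < −1 with φ(x) = φ(−1) exists. φ(−1) = 9; solving −4x = 9 for x < −1 gives x = (9 − 0)/(−4) = −9/4.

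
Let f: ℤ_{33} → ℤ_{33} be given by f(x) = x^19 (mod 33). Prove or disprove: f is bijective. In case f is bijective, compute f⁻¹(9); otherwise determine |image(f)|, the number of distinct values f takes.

27

Computing x^19 mod 33 for each x (by repeated squaring, reducing mod 33 at every step), the values f(0), f(1), …, f(32) are: 0, 1, 17, 15, 25, 20, 24, 19, 29, 27, 10, 11, 12, 28, 26, 3, 31, 2, 30, 7, 5, 21, 22, 23, 6, 4, 14, 9, 13, 8, 18, 16, 32.
Every element of ℤ_{33} appears exactly once in this list, so f is a bijection, and in particular bijective.
Since f is bijective, we read off the preimage of 9 from the same table: f(27) = 9, so f⁻¹(9) = 27.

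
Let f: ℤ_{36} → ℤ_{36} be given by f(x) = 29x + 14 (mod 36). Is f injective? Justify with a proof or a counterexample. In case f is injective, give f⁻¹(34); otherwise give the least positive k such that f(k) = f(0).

If f(u) = f(v), then 29u ≡ 29v (mod 36). Because gcd(29, 36) = 1, we may cancel 29 to get u ≡ v (mod 36).
So f is injective.
We now compute 29⁻¹ mod 36 explicitly. Euclid's algorithm: 36 = 1·29 + 7, 29 = 4·7 + 1; back-substituting gives 1 = 5·29 − 4·36, so 29⁻¹ ≡ 5 (mod 36).
Since f is injective, we find f⁻¹(34): we need 29x ≡ 34 − 14 ≡ 20 (mod 36). Using 29⁻¹ = 5: x ≡ 5·20 = 100 = 2·36 + 28, so x = 28.
Check: f(28) = 29·28 + 14 = 826 = 22·36 + 34 ≡ 34 (mod 36).

28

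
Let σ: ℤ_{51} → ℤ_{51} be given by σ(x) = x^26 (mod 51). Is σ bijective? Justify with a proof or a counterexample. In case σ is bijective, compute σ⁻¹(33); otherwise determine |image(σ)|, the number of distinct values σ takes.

18

σ(7): Repeated squaring mod 51: 7^1 ≡ 7, 7^2 ≡ 7² = 49, 7^4 ≡ 49² = 2401 ≡ 4, 7^8 ≡ 4² = 16, 7^16 ≡ 16² = 256 ≡ 1. Since 26 = 16 + 8 + 2, 7^26 ≡ 1·16·49: 1·16 = 16, then 16·49 = 784 ≡ 19. So 7^26 ≡ 19 (mod 51).
σ(10): Repeated squaring mod 51: 10^1 ≡ 10, 10^2 ≡ 10² = 100 ≡ 49, 10^4 ≡ 49² = 2401 ≡ 4, 10^8 ≡ 4² = 16, 10^16 ≡ 16² = 256 ≡ 1. Since 26 = 16 + 8 + 2, 10^26 ≡ 1·16·49: 1·16 = 16, then 16·49 = 784 ≡ 19. So 10^26 ≡ 19 (mod 51).
So σ(7) = σ(10) = 19 while 7 ≠ 10, hence σ is not injective, hence not bijective.
Since σ is not bijective, we determine |image(σ)|. Computing x^26 mod 51 for each x (by repeated squaring, reducing mod 51 at every step), the values σ(0), σ(1), …, σ(50) are: 0, 1, 4, 42, 16, 43, 15, 19, 13, 30, 19, 49, 9, 16, 25, 21, 1, 34, 18, 4, 25, 33, 43, 49, 36, 13, 13, 36, 49, 43, 33, 25, 4, 18, 34, 1, 21, 25, 16, 9, 49, 19, 30, 13, 19, 15, 43, 16, 42, 4, 1.
The distinct values are {0, 1, 4, 9, 13, 15, 16, 18, 19, 21, 25, 30, 33, 34, 36, 42, 43, 49}; there are 18 of them.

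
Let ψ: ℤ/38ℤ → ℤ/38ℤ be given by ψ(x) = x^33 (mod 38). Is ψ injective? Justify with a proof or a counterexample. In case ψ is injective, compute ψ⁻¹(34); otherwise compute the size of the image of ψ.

ψ(4): Repeated squaring mod 38: 4^1 ≡ 4, 4^2 ≡ 4² = 16, 4^4 ≡ 16² = 256 ≡ 28, 4^8 ≡ 28² = 784 ≡ 24, 4^16 ≡ 24² = 576 ≡ 6, 4^32 ≡ 6² = 36. Since 33 = 32 + 1, 4^33 ≡ 36·4: 36·4 = 144 ≡ 30. So 4^33 ≡ 30 (mod 38).
ψ(6): Repeated squaring mod 38: 6^1 ≡ 6, 6^2 ≡ 6² = 36, 6^4 ≡ 36² = 1296 ≡ 4, 6^8 ≡ 4² = 16, 6^16 ≡ 16² = 256 ≡ 28, 6^32 ≡ 28² = 784 ≡ 24. Since 33 = 32 + 1, 6^33 ≡ 24·6: 24·6 = 144 ≡ 30. So 6^33 ≡ 30 (mod 38).
So ψ(4) = ψ(6) = 30 while 4 ≠ 6, so ψ is not injective.
Since ψ is not injective, we determine |image(ψ)|. Computing x^33 mod 38 for each x (by repeated squaring, reducing mod 38 at every step), the values ψ(0), ψ(1), …, ψ(37) are: 0, 1, 12, 31, 30, 7, 30, 1, 18, 11, 8, 1, 18, 27, 12, 27, 26, 7, 18, 19, 20, 31, 12, 11, 26, 11, 20, 37, 30, 27, 20, 37, 8, 31, 8, 7, 26, 37.
The distinct values are {0, 1, 7, 8, 11, 12, 18, 19, 20, 26, 27, 30, 31, 37}; there are 14 of them.

14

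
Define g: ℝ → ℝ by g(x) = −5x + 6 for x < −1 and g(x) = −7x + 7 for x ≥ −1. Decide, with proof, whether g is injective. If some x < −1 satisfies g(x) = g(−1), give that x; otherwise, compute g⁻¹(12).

Both pieces are strictly decreasing (slopes −5 and −7), so each is injective on its own interval.
The left piece maps (−∞, −1) onto (11, ∞); the right piece maps [−1, ∞) onto (−∞, 14].
These images overlap. In particular g(−1) = 14 (right piece), and solving −5x + 6 = 14 on the left piece gives x = −8/5 < −1.
So g(−8/5) = g(−1) with −8/5 ≠ −1, and g is not injective. This x = −8/5 is the requested value below −1.

-8/5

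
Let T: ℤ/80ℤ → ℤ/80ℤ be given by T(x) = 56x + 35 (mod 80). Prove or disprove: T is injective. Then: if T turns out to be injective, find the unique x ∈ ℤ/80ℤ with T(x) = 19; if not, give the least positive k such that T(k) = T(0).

10

We have gcd(56, 80) = 8 > 1. Taking a = 0 and b = 10: T(0) = 35 and T(10) = 56·10 + 35 = 595 ≡ 35 (mod 80).
So T(0) = T(10) while 0 ≠ 10, therefore T is not injective.
Since T is not injective, we find the least positive k with T(k) = T(0): this means 56k ≡ 0 (mod 80), i.e. 80 ∣ 56k. Since gcd(56, 80) = 8, dividing through by 8 this holds exactly when 10 ∣ 7k, and as gcd(7, 10) = 1, exactly when 10 ∣ k.
The smallest positive such k is 10.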